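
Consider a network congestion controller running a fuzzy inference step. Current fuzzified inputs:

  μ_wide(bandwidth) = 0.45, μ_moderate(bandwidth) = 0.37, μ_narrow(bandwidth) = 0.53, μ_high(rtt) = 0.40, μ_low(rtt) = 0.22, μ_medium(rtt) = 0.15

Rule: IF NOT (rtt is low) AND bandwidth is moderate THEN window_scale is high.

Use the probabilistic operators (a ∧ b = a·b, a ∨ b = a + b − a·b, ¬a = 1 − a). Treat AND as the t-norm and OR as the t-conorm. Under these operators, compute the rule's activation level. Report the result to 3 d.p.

firing strength: ¬low=1−0.22=0.78, moderate=0.37; AND[a·b] → w = 0.2886

0.289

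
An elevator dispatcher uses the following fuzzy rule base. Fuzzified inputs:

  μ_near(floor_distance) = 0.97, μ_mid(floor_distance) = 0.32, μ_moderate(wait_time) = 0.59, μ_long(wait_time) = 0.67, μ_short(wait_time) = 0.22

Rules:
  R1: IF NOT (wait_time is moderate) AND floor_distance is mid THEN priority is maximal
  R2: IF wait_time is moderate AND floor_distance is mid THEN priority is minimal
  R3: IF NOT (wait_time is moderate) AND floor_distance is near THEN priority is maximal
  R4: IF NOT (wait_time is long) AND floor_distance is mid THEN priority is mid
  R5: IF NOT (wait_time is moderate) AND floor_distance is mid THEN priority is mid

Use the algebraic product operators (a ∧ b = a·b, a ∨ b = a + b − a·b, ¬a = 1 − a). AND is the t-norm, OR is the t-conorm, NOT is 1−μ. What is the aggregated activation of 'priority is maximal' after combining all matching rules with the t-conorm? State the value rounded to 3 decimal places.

0.477

R1: ¬moderate=1−0.59=0.41, mid=0.32; AND[a·b] → w = 0.1312
R2: moderate=0.59, mid=0.32; AND[a·b] → w = 0.1888
R3: ¬moderate=1−0.59=0.41, near=0.97; AND[a·b] → w = 0.3977
R4: ¬long=1−0.67=0.33, mid=0.32; AND[a·b] → w = 0.1056
R5: ¬moderate=1−0.59=0.41, mid=0.32; AND[a·b] → w = 0.1312
Rules with consequent 'maximal': {R1, R3} → strengths 0.1312, 0.3977
Aggregate via t-conorm [a + b − a·b]: 0.4767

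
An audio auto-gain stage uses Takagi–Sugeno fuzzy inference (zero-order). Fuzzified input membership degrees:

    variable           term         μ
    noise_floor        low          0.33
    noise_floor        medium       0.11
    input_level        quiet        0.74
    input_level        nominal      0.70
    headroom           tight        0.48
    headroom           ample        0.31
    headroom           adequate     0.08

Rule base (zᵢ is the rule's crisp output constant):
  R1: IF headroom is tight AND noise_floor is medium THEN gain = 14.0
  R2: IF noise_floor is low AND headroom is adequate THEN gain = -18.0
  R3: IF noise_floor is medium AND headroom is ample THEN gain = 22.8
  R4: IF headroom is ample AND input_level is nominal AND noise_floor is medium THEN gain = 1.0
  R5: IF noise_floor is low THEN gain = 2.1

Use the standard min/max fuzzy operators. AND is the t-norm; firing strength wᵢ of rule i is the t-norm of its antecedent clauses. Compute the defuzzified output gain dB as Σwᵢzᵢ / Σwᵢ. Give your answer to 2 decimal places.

R1 (z=14.0): tight=0.48, medium=0.11; AND[min(a, b)] → w = 0.11
R2 (z=-18.0): low=0.33, adequate=0.08; AND[min(a, b)] → w = 0.08
R3 (z=22.8): medium=0.11, ample=0.31; AND[min(a, b)] → w = 0.11
R4 (z=1.0): ample=0.31, nominal=0.70, medium=0.11; AND[min(a, b)] → w = 0.11
R5 (z=2.1): low=0.33 → w = 0.33
Weighted average = (0.11·14.0 + 0.08·-18.0 + 0.11·22.8 + 0.11·1.0 + 0.33·2.1) / (0.11 + 0.08 + 0.11 + 0.11 + 0.33)
  = 3.4110 / 0.7400 = 4.61

4.61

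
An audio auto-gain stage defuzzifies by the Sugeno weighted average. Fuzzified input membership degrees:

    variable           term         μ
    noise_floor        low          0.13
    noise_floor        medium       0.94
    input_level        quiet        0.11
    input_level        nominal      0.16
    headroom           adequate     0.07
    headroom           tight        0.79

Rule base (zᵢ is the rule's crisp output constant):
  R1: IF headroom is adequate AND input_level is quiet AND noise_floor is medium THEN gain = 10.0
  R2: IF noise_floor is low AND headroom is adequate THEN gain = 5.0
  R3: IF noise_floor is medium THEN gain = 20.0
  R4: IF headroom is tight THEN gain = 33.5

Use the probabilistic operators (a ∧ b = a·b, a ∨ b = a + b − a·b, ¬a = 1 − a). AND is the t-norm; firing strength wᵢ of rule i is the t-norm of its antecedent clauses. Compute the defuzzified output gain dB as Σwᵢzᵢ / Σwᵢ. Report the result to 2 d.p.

25.99

R1 (z=10.0): adequate=0.07, quiet=0.11, medium=0.94; AND[a·b] → w = 0.0072
R2 (z=5.0): low=0.13, adequate=0.07; AND[a·b] → w = 0.0091
R3 (z=20.0): medium=0.94 → w = 0.9400
R4 (z=33.5): tight=0.79 → w = 0.7900
Weighted average = (0.0072·10.0 + 0.0091·5.0 + 0.9400·20.0 + 0.7900·33.5) / (0.0072 + 0.0091 + 0.9400 + 0.7900)
  = 45.3829 / 1.7463 = 25.99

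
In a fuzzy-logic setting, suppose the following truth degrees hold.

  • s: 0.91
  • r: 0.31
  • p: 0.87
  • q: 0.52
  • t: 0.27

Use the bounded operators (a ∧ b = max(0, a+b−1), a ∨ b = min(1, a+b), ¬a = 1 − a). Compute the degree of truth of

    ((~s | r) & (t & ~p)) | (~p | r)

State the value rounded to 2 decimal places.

0.44

~s = 1 − 0.91 = 0.09
~s | r = min(1, a+b) on (0.09, 0.31) = 0.40
~p = 1 − 0.87 = 0.13
t & ~p = max(0, a+b−1) on (0.27, 0.13) = 0.00
(~s | r) & (t & ~p) = max(0, a+b−1) on (0.40, 0.00) = 0.00
~p = 1 − 0.87 = 0.13
~p | r = min(1, a+b) on (0.13, 0.31) = 0.44
((~s | r) & (t & ~p)) | (~p | r) = min(1, a+b) on (0.00, 0.44) = 0.44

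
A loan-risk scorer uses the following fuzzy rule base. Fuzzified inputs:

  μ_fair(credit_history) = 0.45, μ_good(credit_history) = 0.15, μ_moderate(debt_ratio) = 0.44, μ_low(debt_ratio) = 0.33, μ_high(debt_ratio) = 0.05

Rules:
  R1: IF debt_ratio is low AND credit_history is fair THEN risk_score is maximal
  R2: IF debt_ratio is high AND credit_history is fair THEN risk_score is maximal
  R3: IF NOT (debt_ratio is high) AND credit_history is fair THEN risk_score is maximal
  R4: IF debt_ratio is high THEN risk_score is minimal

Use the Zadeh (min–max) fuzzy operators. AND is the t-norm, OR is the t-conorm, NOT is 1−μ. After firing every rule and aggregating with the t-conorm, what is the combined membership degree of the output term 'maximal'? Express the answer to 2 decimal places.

R1: low=0.33, fair=0.45; AND[min(a, b)] → w = 0.33
R2: high=0.05, fair=0.45; AND[min(a, b)] → w = 0.05
R3: ¬high=1−0.05=0.95, fair=0.45; AND[min(a, b)] → w = 0.45
R4: high=0.05 → w = 0.05
Rules with consequent 'maximal': {R1, R2, R3} → strengths 0.33, 0.05, 0.45
Aggregate via t-conorm [max(a, b)]: 0.45

0.45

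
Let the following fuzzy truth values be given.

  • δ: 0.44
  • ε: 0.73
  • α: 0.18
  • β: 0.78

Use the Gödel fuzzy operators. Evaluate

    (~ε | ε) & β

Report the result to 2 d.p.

~ε = 1 − 0.73 = 0.27
~ε | ε = max(a, b) on (0.27, 0.73) = 0.73
(~ε | ε) & β = min(a, b) on (0.73, 0.78) = 0.73

0.73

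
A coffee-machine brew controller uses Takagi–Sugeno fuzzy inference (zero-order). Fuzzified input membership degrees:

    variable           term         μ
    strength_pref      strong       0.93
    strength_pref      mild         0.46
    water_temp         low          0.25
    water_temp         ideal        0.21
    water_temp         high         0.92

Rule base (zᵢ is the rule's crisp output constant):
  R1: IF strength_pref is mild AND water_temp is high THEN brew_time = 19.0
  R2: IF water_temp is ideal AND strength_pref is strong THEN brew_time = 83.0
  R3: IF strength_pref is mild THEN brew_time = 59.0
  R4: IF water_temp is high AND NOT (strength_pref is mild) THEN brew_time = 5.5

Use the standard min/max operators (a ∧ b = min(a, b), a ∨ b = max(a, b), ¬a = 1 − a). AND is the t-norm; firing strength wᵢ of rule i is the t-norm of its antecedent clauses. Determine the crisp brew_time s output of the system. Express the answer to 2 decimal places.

33.70

R1 (z=19.0): mild=0.46, high=0.92; AND[min(a, b)] → w = 0.46
R2 (z=83.0): ideal=0.21, strong=0.93; AND[min(a, b)] → w = 0.21
R3 (z=59.0): mild=0.46 → w = 0.46
R4 (z=5.5): high=0.92, ¬mild=1−0.46=0.54; AND[min(a, b)] → w = 0.54
Weighted average = (0.46·19.0 + 0.21·83.0 + 0.46·59.0 + 0.54·5.5) / (0.46 + 0.21 + 0.46 + 0.54)
  = 56.2800 / 1.6700 = 33.70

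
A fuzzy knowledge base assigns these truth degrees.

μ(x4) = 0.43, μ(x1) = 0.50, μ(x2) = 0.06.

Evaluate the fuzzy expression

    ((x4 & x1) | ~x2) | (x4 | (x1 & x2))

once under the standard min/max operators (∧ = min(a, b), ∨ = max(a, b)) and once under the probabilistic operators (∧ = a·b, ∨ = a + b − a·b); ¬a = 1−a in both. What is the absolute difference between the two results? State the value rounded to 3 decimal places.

0.034

Under standard min/max:
  x4 & x1 = min(a, b) on (0.43, 0.50) = 0.43
  ~x2 = 1 − 0.06 = 0.94
  (x4 & x1) | ~x2 = max(a, b) on (0.43, 0.94) = 0.94
  x1 & x2 = min(a, b) on (0.50, 0.06) = 0.06
  x4 | (x1 & x2) = max(a, b) on (0.43, 0.06) = 0.43
  ((x4 & x1) | ~x2) | (x4 | (x1 & x2)) = max(a, b) on (0.94, 0.43) = 0.94
  → value = 0.9400
Under probabilistic:
  x4 & x1 = a·b on (0.4300, 0.5000) = 0.2150
  ~x2 = 1 − 0.0600 = 0.9400
  (x4 & x1) | ~x2 = a + b − a·b on (0.2150, 0.9400) = 0.9529
  x1 & x2 = a·b on (0.5000, 0.0600) = 0.0300
  x4 | (x1 & x2) = a + b − a·b on (0.4300, 0.0300) = 0.4471
  ((x4 & x1) | ~x2) | (x4 | (x1 & x2)) = a + b − a·b on (0.9529, 0.4471) = 0.9740
  → value = 0.9740
|0.9400 − 0.9740| = 0.034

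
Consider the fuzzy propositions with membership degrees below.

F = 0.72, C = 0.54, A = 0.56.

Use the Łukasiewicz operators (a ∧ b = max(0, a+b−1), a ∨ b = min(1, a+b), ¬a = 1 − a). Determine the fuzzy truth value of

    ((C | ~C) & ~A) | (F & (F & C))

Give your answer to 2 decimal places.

~C = 1 − 0.54 = 0.46
C | ~C = min(1, a+b) on (0.54, 0.46) = 1.00
~A = 1 − 0.56 = 0.44
(C | ~C) & ~A = max(0, a+b−1) on (1.00, 0.44) = 0.44
F & C = max(0, a+b−1) on (0.72, 0.54) = 0.26
F & (F & C) = max(0, a+b−1) on (0.72, 0.26) = 0.00
((C | ~C) & ~A) | (F & (F & C)) = min(1, a+b) on (0.44, 0.00) = 0.44

0.44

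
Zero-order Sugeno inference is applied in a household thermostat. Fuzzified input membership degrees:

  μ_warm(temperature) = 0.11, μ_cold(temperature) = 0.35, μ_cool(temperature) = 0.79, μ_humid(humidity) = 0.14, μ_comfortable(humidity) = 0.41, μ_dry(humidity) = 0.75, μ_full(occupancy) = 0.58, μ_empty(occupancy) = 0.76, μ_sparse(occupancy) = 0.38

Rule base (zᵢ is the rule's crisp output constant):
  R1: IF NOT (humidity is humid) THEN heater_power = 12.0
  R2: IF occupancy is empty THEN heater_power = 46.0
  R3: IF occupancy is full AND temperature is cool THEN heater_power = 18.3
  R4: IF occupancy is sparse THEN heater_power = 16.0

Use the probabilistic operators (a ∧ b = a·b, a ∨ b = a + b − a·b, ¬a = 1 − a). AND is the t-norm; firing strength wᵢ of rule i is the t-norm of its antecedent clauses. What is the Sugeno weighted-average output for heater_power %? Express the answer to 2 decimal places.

R1 (z=12.0): ¬humid=1−0.14=0.86 → w = 0.8600
R2 (z=46.0): empty=0.76 → w = 0.7600
R3 (z=18.3): full=0.58, cool=0.79; AND[a·b] → w = 0.4582
R4 (z=16.0): sparse=0.38 → w = 0.3800
Weighted average = (0.8600·12.0 + 0.7600·46.0 + 0.4582·18.3 + 0.3800·16.0) / (0.8600 + 0.7600 + 0.4582 + 0.3800)
  = 59.7451 / 2.4582 = 24.30

24.30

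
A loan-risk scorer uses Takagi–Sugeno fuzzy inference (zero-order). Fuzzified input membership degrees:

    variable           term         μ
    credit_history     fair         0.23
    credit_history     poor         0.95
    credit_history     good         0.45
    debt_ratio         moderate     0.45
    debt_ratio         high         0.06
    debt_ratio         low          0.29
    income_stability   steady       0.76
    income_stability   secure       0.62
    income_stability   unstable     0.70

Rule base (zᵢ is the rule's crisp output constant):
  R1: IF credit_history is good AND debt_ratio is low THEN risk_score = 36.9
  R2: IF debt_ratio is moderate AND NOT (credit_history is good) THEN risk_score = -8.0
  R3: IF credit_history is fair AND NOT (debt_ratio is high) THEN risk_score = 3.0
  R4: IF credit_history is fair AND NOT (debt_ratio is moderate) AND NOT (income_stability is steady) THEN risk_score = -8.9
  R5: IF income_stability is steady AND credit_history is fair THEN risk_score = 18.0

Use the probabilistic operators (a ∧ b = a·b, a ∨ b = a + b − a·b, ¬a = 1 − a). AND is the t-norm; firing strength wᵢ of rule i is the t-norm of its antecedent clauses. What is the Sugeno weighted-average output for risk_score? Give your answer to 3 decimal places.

7.957

R1 (z=36.9): good=0.45, low=0.29; AND[a·b] → w = 0.1305
R2 (z=-8.0): moderate=0.45, ¬good=1−0.45=0.55; AND[a·b] → w = 0.2475
R3 (z=3.0): fair=0.23, ¬high=1−0.06=0.94; AND[a·b] → w = 0.2162
R4 (z=-8.9): fair=0.23, ¬moderate=1−0.45=0.55, ¬steady=1−0.76=0.24; AND[a·b] → w = 0.0304
R5 (z=18.0): steady=0.76, fair=0.23; AND[a·b] → w = 0.1748
Weighted average = (0.1305·36.9 + 0.2475·-8.0 + 0.2162·3.0 + 0.0304·-8.9 + 0.1748·18.0) / (0.1305 + 0.2475 + 0.2162 + 0.0304 + 0.1748)
  = 6.3602 / 0.7994 = 7.957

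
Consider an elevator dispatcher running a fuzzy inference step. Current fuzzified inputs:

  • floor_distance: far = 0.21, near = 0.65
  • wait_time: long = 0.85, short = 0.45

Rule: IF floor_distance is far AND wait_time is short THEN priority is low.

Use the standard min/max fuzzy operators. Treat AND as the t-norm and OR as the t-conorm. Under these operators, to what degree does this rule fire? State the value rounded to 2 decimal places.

0.21

firing strength: far=0.21, short=0.45; AND[min(a, b)] → w = 0.21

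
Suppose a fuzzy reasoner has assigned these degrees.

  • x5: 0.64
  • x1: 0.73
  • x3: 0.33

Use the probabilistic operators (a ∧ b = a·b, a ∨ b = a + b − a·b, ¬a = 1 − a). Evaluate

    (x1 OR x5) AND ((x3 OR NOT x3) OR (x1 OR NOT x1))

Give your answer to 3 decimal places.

x1 OR x5 = a + b − a·b on (0.7300, 0.6400) = 0.9028
NOT x3 = 1 − 0.3300 = 0.6700
x3 OR NOT x3 = a + b − a·b on (0.3300, 0.6700) = 0.7789
NOT x1 = 1 − 0.7300 = 0.2700
x1 OR NOT x1 = a + b − a·b on (0.7300, 0.2700) = 0.8029
(x3 OR NOT x3) OR (x1 OR NOT x1) = a + b − a·b on (0.7789, 0.8029) = 0.9564
(x1 OR x5) AND ((x3 OR NOT x3) OR (x1 OR NOT x1)) = a·b on (0.9028, 0.9564) = 0.8635

0.863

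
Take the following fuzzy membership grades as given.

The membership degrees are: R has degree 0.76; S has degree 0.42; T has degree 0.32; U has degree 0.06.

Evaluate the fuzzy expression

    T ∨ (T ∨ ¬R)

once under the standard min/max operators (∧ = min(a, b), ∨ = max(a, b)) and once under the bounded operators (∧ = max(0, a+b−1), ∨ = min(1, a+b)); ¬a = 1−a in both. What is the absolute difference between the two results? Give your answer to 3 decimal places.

0.560

Under standard min/max:
  ¬R = 1 − 0.76 = 0.24
  T ∨ ¬R = max(a, b) on (0.32, 0.24) = 0.32
  T ∨ (T ∨ ¬R) = max(a, b) on (0.32, 0.32) = 0.32
  → value = 0.3200
Under bounded:
  ¬R = 1 − 0.76 = 0.24
  T ∨ ¬R = min(1, a+b) on (0.32, 0.24) = 0.56
  T ∨ (T ∨ ¬R) = min(1, a+b) on (0.32, 0.56) = 0.88
  → value = 0.8800
|0.3200 − 0.8800| = 0.560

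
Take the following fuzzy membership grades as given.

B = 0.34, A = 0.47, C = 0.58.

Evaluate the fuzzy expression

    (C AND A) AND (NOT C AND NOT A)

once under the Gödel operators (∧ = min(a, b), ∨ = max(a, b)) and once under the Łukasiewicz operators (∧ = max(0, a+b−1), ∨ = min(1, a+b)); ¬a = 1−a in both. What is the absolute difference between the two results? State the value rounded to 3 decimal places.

0.420

Under Gödel:
  C AND A = min(a, b) on (0.58, 0.47) = 0.47
  NOT C = 1 − 0.58 = 0.42
  NOT A = 1 − 0.47 = 0.53
  NOT C AND NOT A = min(a, b) on (0.42, 0.53) = 0.42
  (C AND A) AND (NOT C AND NOT A) = min(a, b) on (0.47, 0.42) = 0.42
  → value = 0.4200
Under Łukasiewicz:
  C AND A = max(0, a+b−1) on (0.58, 0.47) = 0.05
  NOT C = 1 − 0.58 = 0.42
  NOT A = 1 − 0.47 = 0.53
  NOT C AND NOT A = max(0, a+b−1) on (0.42, 0.53) = 0.00
  (C AND A) AND (NOT C AND NOT A) = max(0, a+b−1) on (0.05, 0.00) = 0.00
  → value = 0.0000
|0.4200 − 0.0000| = 0.420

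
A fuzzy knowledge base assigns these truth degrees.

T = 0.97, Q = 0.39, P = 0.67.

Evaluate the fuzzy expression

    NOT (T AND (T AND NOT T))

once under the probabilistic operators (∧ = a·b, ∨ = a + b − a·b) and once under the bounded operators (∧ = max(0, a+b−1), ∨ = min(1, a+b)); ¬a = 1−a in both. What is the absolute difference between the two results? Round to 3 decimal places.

Under probabilistic:
  NOT T = 1 − 0.9700 = 0.0300
  T AND NOT T = a·b on (0.9700, 0.0300) = 0.0291
  T AND (T AND NOT T) = a·b on (0.9700, 0.0291) = 0.0282
  NOT (T AND (T AND NOT T)) = 1 − 0.0282 = 0.9718
  → value = 0.9718
Under bounded:
  NOT T = 1 − 0.97 = 0.03
  T AND NOT T = max(0, a+b−1) on (0.97, 0.03) = 0.00
  T AND (T AND NOT T) = max(0, a+b−1) on (0.97, 0.00) = 0.00
  NOT (T AND (T AND NOT T)) = 1 − 0.00 = 1.00
  → value = 1.0000
|0.9718 − 1.0000| = 0.028

0.028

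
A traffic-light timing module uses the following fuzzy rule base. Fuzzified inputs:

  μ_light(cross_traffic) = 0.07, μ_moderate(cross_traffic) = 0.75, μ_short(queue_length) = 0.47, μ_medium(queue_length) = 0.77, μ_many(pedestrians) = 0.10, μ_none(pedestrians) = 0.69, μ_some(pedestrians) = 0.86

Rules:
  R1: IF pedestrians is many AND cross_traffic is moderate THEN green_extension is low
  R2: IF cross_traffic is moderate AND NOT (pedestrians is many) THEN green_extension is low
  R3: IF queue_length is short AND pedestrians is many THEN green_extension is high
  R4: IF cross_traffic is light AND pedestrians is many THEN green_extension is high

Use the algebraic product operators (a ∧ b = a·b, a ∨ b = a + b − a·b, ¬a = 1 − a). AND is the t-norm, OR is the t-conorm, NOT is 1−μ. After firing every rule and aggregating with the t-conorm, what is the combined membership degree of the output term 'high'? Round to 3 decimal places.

R1: many=0.10, moderate=0.75; AND[a·b] → w = 0.0750
R2: moderate=0.75, ¬many=1−0.10=0.90; AND[a·b] → w = 0.6750
R3: short=0.47, many=0.10; AND[a·b] → w = 0.0470
R4: light=0.07, many=0.10; AND[a·b] → w = 0.0070
Rules with consequent 'high': {R3, R4} → strengths 0.0470, 0.0070
Aggregate via t-conorm [a + b − a·b]: 0.0537

0.054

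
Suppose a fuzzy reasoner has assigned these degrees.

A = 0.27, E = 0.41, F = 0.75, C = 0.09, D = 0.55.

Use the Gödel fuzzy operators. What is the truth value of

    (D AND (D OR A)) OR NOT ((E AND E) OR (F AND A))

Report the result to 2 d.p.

D OR A = max(a, b) on (0.55, 0.27) = 0.55
D AND (D OR A) = min(a, b) on (0.55, 0.55) = 0.55
E AND E = min(a, b) on (0.41, 0.41) = 0.41
F AND A = min(a, b) on (0.75, 0.27) = 0.27
(E AND E) OR (F AND A) = max(a, b) on (0.41, 0.27) = 0.41
NOT ((E AND E) OR (F AND A)) = 1 − 0.41 = 0.59
(D AND (D OR A)) OR NOT ((E AND E) OR (F AND A)) = max(a, b) on (0.55, 0.59) = 0.59

0.59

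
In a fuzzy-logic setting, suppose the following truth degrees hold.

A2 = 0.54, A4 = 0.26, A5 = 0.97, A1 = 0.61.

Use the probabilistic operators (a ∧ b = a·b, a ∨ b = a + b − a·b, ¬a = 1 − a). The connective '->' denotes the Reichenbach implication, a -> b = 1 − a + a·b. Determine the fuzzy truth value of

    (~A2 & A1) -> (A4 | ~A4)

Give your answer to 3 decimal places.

~A2 = 1 − 0.5400 = 0.4600
~A2 & A1 = a·b on (0.4600, 0.6100) = 0.2806
~A4 = 1 − 0.2600 = 0.7400
A4 | ~A4 = a + b − a·b on (0.2600, 0.7400) = 0.8076
(~A2 & A1) -> (A4 | ~A4)  [Reichenbach: 1 − a + a·b] with a=0.2806, b=0.8076 → 0.9460

0.946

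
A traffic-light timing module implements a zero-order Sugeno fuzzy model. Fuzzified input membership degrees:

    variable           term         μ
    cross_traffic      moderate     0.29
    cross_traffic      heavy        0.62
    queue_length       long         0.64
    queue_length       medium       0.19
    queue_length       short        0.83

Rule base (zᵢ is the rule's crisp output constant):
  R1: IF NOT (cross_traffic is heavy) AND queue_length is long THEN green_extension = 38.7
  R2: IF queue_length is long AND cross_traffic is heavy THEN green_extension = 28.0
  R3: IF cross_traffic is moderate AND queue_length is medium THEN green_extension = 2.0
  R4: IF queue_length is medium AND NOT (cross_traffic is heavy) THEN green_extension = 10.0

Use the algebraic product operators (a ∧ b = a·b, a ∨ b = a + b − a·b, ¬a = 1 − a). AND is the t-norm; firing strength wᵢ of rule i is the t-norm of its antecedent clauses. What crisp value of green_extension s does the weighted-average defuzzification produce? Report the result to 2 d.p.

R1 (z=38.7): ¬heavy=1−0.62=0.38, long=0.64; AND[a·b] → w = 0.2432
R2 (z=28.0): long=0.64, heavy=0.62; AND[a·b] → w = 0.3968
R3 (z=2.0): moderate=0.29, medium=0.19; AND[a·b] → w = 0.0551
R4 (z=10.0): medium=0.19, ¬heavy=1−0.62=0.38; AND[a·b] → w = 0.0722
Weighted average = (0.2432·38.7 + 0.3968·28.0 + 0.0551·2.0 + 0.0722·10.0) / (0.2432 + 0.3968 + 0.0551 + 0.0722)
  = 21.3544 / 0.7673 = 27.83

27.83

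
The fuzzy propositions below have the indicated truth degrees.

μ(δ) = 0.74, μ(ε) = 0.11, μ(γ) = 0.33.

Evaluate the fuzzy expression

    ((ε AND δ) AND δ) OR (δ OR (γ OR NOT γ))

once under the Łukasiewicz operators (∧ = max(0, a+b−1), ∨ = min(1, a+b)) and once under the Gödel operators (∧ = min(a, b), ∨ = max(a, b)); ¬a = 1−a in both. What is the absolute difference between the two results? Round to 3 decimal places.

0.260

Under Łukasiewicz:
  ε AND δ = max(0, a+b−1) on (0.11, 0.74) = 0.00
  (ε AND δ) AND δ = max(0, a+b−1) on (0.00, 0.74) = 0.00
  NOT γ = 1 − 0.33 = 0.67
  γ OR NOT γ = min(1, a+b) on (0.33, 0.67) = 1.00
  δ OR (γ OR NOT γ) = min(1, a+b) on (0.74, 1.00) = 1.00
  ((ε AND δ) AND δ) OR (δ OR (γ OR NOT γ)) = min(1, a+b) on (0.00, 1.00) = 1.00
  → value = 1.0000
Under Gödel:
  ε AND δ = min(a, b) on (0.11, 0.74) = 0.11
  (ε AND δ) AND δ = min(a, b) on (0.11, 0.74) = 0.11
  NOT γ = 1 − 0.33 = 0.67
  γ OR NOT γ = max(a, b) on (0.33, 0.67) = 0.67
  δ OR (γ OR NOT γ) = max(a, b) on (0.74, 0.67) = 0.74
  ((ε AND δ) AND δ) OR (δ OR (γ OR NOT γ)) = max(a, b) on (0.11, 0.74) = 0.74
  → value = 0.7400
|1.0000 − 0.7400| = 0.260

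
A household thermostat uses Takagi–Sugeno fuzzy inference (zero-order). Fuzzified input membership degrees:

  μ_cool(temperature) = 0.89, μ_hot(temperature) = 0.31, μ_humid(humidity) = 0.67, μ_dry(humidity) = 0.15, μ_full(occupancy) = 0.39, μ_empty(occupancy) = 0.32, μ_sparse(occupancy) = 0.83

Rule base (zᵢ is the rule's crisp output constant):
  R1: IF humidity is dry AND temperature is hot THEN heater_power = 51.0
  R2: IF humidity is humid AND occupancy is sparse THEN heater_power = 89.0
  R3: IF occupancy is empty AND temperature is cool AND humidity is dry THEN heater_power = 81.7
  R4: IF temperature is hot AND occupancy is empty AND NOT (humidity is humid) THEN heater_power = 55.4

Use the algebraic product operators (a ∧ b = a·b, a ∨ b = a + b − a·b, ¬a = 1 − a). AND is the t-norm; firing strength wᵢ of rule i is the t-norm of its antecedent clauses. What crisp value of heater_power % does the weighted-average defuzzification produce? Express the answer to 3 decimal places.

R1 (z=51.0): dry=0.15, hot=0.31; AND[a·b] → w = 0.0465
R2 (z=89.0): humid=0.67, sparse=0.83; AND[a·b] → w = 0.5561
R3 (z=81.7): empty=0.32, cool=0.89, dry=0.15; AND[a·b] → w = 0.0427
R4 (z=55.4): hot=0.31, empty=0.32, ¬humid=1−0.67=0.33; AND[a·b] → w = 0.0327
Weighted average = (0.0465·51.0 + 0.5561·89.0 + 0.0427·81.7 + 0.0327·55.4) / (0.0465 + 0.5561 + 0.0427 + 0.0327)
  = 57.1682 / 0.6781 = 84.312

84.312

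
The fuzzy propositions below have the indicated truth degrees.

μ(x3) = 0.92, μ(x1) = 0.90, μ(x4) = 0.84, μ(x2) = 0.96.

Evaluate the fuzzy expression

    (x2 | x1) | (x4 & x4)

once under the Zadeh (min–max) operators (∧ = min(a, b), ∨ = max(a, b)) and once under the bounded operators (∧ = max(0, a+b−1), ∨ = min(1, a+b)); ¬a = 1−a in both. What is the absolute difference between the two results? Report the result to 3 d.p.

Under Zadeh (min–max):
  x2 | x1 = max(a, b) on (0.96, 0.90) = 0.96
  x4 & x4 = min(a, b) on (0.84, 0.84) = 0.84
  (x2 | x1) | (x4 & x4) = max(a, b) on (0.96, 0.84) = 0.96
  → value = 0.9600
Under bounded:
  x2 | x1 = min(1, a+b) on (0.96, 0.90) = 1.00
  x4 & x4 = max(0, a+b−1) on (0.84, 0.84) = 0.68
  (x2 | x1) | (x4 & x4) = min(1, a+b) on (1.00, 0.68) = 1.00
  → value = 1.0000
|0.9600 − 1.0000| = 0.040

0.040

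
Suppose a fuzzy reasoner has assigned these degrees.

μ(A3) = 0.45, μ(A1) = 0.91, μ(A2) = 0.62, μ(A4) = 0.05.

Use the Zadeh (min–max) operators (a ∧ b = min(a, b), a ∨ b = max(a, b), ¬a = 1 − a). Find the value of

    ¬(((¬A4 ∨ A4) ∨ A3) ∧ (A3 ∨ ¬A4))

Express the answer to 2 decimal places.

0.05

¬A4 = 1 − 0.05 = 0.95
¬A4 ∨ A4 = max(a, b) on (0.95, 0.05) = 0.95
(¬A4 ∨ A4) ∨ A3 = max(a, b) on (0.95, 0.45) = 0.95
¬A4 = 1 − 0.05 = 0.95
A3 ∨ ¬A4 = max(a, b) on (0.45, 0.95) = 0.95
((¬A4 ∨ A4) ∨ A3) ∧ (A3 ∨ ¬A4) = min(a, b) on (0.95, 0.95) = 0.95
¬(((¬A4 ∨ A4) ∨ A3) ∧ (A3 ∨ ¬A4)) = 1 − 0.95 = 0.05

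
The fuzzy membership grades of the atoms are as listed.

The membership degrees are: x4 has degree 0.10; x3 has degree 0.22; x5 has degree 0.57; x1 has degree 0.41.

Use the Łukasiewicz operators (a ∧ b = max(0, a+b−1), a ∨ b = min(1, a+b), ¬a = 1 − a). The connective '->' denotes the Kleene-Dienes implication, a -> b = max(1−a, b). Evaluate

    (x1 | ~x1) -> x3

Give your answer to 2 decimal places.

0.22

~x1 = 1 − 0.41 = 0.59
x1 | ~x1 = min(1, a+b) on (0.41, 0.59) = 1.00
(x1 | ~x1) -> x3  [Kleene-Dienes: max(1−a, b)] with a=1.00, b=0.22 → 0.22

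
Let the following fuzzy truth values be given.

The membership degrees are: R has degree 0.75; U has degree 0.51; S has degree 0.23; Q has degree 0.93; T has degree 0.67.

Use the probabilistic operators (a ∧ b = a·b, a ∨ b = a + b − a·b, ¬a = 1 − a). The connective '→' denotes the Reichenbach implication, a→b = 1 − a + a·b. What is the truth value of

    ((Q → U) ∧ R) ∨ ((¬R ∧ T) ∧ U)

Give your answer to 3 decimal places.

Q → U  [Reichenbach: 1 − a + a·b] with a=0.9300, b=0.5100 → 0.5443
(Q → U) ∧ R = a·b on (0.5443, 0.7500) = 0.4082
¬R = 1 − 0.7500 = 0.2500
¬R ∧ T = a·b on (0.2500, 0.6700) = 0.1675
(¬R ∧ T) ∧ U = a·b on (0.1675, 0.5100) = 0.0854
((Q → U) ∧ R) ∨ ((¬R ∧ T) ∧ U) = a + b − a·b on (0.4082, 0.0854) = 0.4588

0.459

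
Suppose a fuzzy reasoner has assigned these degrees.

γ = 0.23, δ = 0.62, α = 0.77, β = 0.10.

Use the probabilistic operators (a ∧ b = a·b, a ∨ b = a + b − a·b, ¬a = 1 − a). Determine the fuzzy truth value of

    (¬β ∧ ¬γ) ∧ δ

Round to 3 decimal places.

¬β = 1 − 0.1000 = 0.9000
¬γ = 1 − 0.2300 = 0.7700
¬β ∧ ¬γ = a·b on (0.9000, 0.7700) = 0.6930
(¬β ∧ ¬γ) ∧ δ = a·b on (0.6930, 0.6200) = 0.4297

0.430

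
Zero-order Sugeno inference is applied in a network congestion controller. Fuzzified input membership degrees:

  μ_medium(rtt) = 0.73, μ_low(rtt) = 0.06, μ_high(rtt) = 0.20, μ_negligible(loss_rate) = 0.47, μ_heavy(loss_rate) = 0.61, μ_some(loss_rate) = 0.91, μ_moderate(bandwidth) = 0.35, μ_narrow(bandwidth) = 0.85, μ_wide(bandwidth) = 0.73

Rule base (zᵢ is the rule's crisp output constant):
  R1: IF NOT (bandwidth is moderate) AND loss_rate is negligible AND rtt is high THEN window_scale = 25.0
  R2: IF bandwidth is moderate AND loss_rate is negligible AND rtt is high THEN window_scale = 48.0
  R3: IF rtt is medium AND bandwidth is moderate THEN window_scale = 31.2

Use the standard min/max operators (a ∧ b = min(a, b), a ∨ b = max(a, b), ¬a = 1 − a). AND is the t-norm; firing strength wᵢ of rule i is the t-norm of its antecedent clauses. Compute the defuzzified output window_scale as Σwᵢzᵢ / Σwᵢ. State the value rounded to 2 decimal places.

R1 (z=25.0): ¬moderate=1−0.35=0.65, negligible=0.47, high=0.20; AND[min(a, b)] → w = 0.20
R2 (z=48.0): moderate=0.35, negligible=0.47, high=0.20; AND[min(a, b)] → w = 0.20
R3 (z=31.2): medium=0.73, moderate=0.35; AND[min(a, b)] → w = 0.35
Weighted average = (0.20·25.0 + 0.20·48.0 + 0.35·31.2) / (0.20 + 0.20 + 0.35)
  = 25.5200 / 0.7500 = 34.03

34.03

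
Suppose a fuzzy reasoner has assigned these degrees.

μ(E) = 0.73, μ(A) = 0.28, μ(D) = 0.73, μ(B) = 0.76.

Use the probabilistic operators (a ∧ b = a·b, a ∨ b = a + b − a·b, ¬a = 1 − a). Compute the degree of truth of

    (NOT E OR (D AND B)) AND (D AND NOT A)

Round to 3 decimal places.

NOT E = 1 − 0.7300 = 0.2700
D AND B = a·b on (0.7300, 0.7600) = 0.5548
NOT E OR (D AND B) = a + b − a·b on (0.2700, 0.5548) = 0.6750
NOT A = 1 − 0.2800 = 0.7200
D AND NOT A = a·b on (0.7300, 0.7200) = 0.5256
(NOT E OR (D AND B)) AND (D AND NOT A) = a·b on (0.6750, 0.5256) = 0.3548

0.355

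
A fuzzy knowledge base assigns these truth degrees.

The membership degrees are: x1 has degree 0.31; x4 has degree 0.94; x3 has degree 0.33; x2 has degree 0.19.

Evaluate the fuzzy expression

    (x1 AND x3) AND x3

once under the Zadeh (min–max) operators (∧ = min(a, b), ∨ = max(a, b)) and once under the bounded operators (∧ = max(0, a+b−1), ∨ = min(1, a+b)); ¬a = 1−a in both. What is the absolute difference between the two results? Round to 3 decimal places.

0.310

Under Zadeh (min–max):
  x1 AND x3 = min(a, b) on (0.31, 0.33) = 0.31
  (x1 AND x3) AND x3 = min(a, b) on (0.31, 0.33) = 0.31
  → value = 0.3100
Under bounded:
  x1 AND x3 = max(0, a+b−1) on (0.31, 0.33) = 0.00
  (x1 AND x3) AND x3 = max(0, a+b−1) on (0.00, 0.33) = 0.00
  → value = 0.0000
|0.3100 − 0.0000| = 0.310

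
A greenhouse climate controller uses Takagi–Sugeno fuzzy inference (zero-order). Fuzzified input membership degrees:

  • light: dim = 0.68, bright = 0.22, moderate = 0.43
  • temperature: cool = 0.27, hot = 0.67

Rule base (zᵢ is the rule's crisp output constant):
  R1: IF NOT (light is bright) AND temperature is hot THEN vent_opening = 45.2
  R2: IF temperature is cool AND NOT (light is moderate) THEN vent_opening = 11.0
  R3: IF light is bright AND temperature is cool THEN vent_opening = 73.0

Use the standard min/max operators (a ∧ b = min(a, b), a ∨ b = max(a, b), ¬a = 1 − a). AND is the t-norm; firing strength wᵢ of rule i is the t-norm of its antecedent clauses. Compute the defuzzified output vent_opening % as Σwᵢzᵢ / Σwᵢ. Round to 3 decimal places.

R1 (z=45.2): ¬bright=1−0.22=0.78, hot=0.67; AND[min(a, b)] → w = 0.67
R2 (z=11.0): cool=0.27, ¬moderate=1−0.43=0.57; AND[min(a, b)] → w = 0.27
R3 (z=73.0): bright=0.22, cool=0.27; AND[min(a, b)] → w = 0.22
Weighted average = (0.67·45.2 + 0.27·11.0 + 0.22·73.0) / (0.67 + 0.27 + 0.22)
  = 49.3140 / 1.1600 = 42.512

42.512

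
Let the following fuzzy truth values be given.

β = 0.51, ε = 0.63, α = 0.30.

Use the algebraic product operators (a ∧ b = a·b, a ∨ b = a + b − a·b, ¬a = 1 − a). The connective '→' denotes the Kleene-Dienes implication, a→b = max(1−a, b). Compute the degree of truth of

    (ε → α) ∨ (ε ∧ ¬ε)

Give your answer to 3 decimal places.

ε → α  [Kleene-Dienes: max(1−a, b)] with a=0.6300, b=0.3000 → 0.3700
¬ε = 1 − 0.6300 = 0.3700
ε ∧ ¬ε = a·b on (0.6300, 0.3700) = 0.2331
(ε → α) ∨ (ε ∧ ¬ε) = a + b − a·b on (0.3700, 0.2331) = 0.5169

0.517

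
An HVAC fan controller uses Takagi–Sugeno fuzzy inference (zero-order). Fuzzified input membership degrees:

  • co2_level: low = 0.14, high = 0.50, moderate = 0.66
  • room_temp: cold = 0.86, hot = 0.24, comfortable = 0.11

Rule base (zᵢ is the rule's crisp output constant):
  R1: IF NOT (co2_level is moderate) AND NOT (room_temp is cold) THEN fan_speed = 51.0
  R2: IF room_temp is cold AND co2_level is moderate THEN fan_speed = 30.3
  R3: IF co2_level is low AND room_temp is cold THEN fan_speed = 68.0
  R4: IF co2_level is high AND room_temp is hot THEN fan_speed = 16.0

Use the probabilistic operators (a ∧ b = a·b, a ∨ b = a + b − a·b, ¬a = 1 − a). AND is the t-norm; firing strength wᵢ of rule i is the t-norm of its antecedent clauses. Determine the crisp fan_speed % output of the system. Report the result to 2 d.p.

R1 (z=51.0): ¬moderate=1−0.66=0.34, ¬cold=1−0.86=0.14; AND[a·b] → w = 0.0476
R2 (z=30.3): cold=0.86, moderate=0.66; AND[a·b] → w = 0.5676
R3 (z=68.0): low=0.14, cold=0.86; AND[a·b] → w = 0.1204
R4 (z=16.0): high=0.50, hot=0.24; AND[a·b] → w = 0.1200
Weighted average = (0.0476·51.0 + 0.5676·30.3 + 0.1204·68.0 + 0.1200·16.0) / (0.0476 + 0.5676 + 0.1204 + 0.1200)
  = 29.7331 / 0.8556 = 34.75

34.75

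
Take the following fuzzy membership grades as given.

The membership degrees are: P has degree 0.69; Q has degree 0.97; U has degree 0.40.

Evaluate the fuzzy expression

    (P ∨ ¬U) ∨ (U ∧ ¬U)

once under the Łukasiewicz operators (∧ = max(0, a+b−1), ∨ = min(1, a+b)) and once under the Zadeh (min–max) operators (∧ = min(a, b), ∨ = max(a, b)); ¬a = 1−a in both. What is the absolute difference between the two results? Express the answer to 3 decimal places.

0.310

Under Łukasiewicz:
  ¬U = 1 − 0.40 = 0.60
  P ∨ ¬U = min(1, a+b) on (0.69, 0.60) = 1.00
  ¬U = 1 − 0.40 = 0.60
  U ∧ ¬U = max(0, a+b−1) on (0.40, 0.60) = 0.00
  (P ∨ ¬U) ∨ (U ∧ ¬U) = min(1, a+b) on (1.00, 0.00) = 1.00
  → value = 1.0000
Under Zadeh (min–max):
  ¬U = 1 − 0.40 = 0.60
  P ∨ ¬U = max(a, b) on (0.69, 0.60) = 0.69
  ¬U = 1 − 0.40 = 0.60
  U ∧ ¬U = min(a, b) on (0.40, 0.60) = 0.40
  (P ∨ ¬U) ∨ (U ∧ ¬U) = max(a, b) on (0.69, 0.40) = 0.69
  → value = 0.6900
|1.0000 − 0.6900| = 0.310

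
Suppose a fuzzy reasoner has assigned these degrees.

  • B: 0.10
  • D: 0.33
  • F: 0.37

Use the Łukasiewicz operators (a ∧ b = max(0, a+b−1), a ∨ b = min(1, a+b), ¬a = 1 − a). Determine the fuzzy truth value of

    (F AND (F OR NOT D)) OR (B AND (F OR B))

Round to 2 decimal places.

0.37

NOT D = 1 − 0.33 = 0.67
F OR NOT D = min(1, a+b) on (0.37, 0.67) = 1.00
F AND (F OR NOT D) = max(0, a+b−1) on (0.37, 1.00) = 0.37
F OR B = min(1, a+b) on (0.37, 0.10) = 0.47
B AND (F OR B) = max(0, a+b−1) on (0.10, 0.47) = 0.00
(F AND (F OR NOT D)) OR (B AND (F OR B)) = min(1, a+b) on (0.37, 0.00) = 0.37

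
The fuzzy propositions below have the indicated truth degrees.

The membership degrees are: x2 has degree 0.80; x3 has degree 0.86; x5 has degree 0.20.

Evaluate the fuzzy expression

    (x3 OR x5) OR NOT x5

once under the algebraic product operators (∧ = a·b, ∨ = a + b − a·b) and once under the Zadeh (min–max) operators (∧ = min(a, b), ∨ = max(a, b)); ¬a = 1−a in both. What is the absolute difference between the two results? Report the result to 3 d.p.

0.118

Under algebraic product:
  x3 OR x5 = a + b − a·b on (0.8600, 0.2000) = 0.8880
  NOT x5 = 1 − 0.2000 = 0.8000
  (x3 OR x5) OR NOT x5 = a + b − a·b on (0.8880, 0.8000) = 0.9776
  → value = 0.9776
Under Zadeh (min–max):
  x3 OR x5 = max(a, b) on (0.86, 0.20) = 0.86
  NOT x5 = 1 − 0.20 = 0.80
  (x3 OR x5) OR NOT x5 = max(a, b) on (0.86, 0.80) = 0.86
  → value = 0.8600
|0.9776 − 0.8600| = 0.118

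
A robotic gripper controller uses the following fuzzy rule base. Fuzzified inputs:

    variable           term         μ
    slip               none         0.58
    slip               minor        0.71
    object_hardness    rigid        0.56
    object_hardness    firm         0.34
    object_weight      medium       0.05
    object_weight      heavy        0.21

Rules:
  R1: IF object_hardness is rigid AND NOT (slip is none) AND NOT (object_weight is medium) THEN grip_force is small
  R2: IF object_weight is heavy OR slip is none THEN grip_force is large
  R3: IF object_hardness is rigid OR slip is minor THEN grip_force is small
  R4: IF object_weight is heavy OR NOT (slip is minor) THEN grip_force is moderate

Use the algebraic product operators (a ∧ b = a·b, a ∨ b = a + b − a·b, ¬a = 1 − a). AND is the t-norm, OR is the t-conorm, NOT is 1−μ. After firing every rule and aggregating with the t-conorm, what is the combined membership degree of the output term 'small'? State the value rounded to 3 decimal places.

R1: rigid=0.56, ¬none=1−0.58=0.42, ¬medium=1−0.05=0.95; AND[a·b] → w = 0.2234
R2: heavy=0.21, none=0.58; OR[a + b − a·b] → w = 0.6682
R3: rigid=0.56, minor=0.71; OR[a + b − a·b] → w = 0.8724
R4: heavy=0.21, ¬minor=1−0.71=0.29; OR[a + b − a·b] → w = 0.4391
Rules with consequent 'small': {R1, R3} → strengths 0.2234, 0.8724
Aggregate via t-conorm [a + b − a·b]: 0.9009

0.901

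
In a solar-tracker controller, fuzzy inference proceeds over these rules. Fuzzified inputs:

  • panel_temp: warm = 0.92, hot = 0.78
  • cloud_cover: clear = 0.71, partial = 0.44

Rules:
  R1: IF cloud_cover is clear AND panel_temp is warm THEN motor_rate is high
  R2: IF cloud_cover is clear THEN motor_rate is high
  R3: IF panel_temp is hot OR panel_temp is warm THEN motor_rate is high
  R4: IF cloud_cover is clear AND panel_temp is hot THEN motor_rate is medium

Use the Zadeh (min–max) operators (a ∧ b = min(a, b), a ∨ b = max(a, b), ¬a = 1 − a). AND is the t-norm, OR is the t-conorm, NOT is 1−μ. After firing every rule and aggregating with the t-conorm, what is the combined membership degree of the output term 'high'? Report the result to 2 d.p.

0.92

R1: clear=0.71, warm=0.92; AND[min(a, b)] → w = 0.71
R2: clear=0.71 → w = 0.71
R3: hot=0.78, warm=0.92; OR[max(a, b)] → w = 0.92
R4: clear=0.71, hot=0.78; AND[min(a, b)] → w = 0.71
Rules with consequent 'high': {R1, R2, R3} → strengths 0.71, 0.71, 0.92
Aggregate via t-conorm [max(a, b)]: 0.92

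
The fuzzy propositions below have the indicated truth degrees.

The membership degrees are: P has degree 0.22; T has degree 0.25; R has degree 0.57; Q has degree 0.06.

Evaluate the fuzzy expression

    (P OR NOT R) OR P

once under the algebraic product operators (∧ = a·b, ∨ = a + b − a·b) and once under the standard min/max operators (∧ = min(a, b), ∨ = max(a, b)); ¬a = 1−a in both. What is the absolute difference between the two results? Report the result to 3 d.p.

0.223

Under algebraic product:
  NOT R = 1 − 0.5700 = 0.4300
  P OR NOT R = a + b − a·b on (0.2200, 0.4300) = 0.5554
  (P OR NOT R) OR P = a + b − a·b on (0.5554, 0.2200) = 0.6532
  → value = 0.6532
Under standard min/max:
  NOT R = 1 − 0.57 = 0.43
  P OR NOT R = max(a, b) on (0.22, 0.43) = 0.43
  (P OR NOT R) OR P = max(a, b) on (0.43, 0.22) = 0.43
  → value = 0.4300
|0.6532 − 0.4300| = 0.223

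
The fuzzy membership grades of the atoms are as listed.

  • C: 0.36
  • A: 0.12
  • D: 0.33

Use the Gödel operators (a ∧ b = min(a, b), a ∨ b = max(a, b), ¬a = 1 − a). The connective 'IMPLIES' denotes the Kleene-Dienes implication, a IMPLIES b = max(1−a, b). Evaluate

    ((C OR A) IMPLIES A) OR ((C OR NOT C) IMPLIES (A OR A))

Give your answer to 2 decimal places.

0.64

C OR A = max(a, b) on (0.36, 0.12) = 0.36
(C OR A) IMPLIES A  [Kleene-Dienes: max(1−a, b)] with a=0.36, b=0.12 → 0.64
NOT C = 1 − 0.36 = 0.64
C OR NOT C = max(a, b) on (0.36, 0.64) = 0.64
A OR A = max(a, b) on (0.12, 0.12) = 0.12
(C OR NOT C) IMPLIES (A OR A)  [Kleene-Dienes: max(1−a, b)] with a=0.64, b=0.12 → 0.36
((C OR A) IMPLIES A) OR ((C OR NOT C) IMPLIES (A OR A)) = max(a, b) on (0.64, 0.36) = 0.64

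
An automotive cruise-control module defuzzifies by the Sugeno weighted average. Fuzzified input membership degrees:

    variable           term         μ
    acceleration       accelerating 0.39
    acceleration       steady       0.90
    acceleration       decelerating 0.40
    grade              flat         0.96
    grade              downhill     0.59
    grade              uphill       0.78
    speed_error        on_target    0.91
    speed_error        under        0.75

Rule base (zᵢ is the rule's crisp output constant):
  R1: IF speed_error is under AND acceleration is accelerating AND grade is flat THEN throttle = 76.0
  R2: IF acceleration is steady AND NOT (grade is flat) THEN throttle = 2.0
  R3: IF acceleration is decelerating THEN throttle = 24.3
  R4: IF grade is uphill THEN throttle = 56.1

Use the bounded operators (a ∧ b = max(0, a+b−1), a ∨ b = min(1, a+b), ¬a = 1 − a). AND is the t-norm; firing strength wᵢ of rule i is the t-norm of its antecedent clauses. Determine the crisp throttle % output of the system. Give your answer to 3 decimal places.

R1 (z=76.0): under=0.75, accelerating=0.39, flat=0.96; AND[max(0, a+b−1)] → w = 0.10
R2 (z=2.0): steady=0.90, ¬flat=1−0.96=0.04; AND[max(0, a+b−1)] → w = 0.00
R3 (z=24.3): decelerating=0.40 → w = 0.40
R4 (z=56.1): uphill=0.78 → w = 0.78
Weighted average = (0.10·76.0 + 0.00·2.0 + 0.40·24.3 + 0.78·56.1) / (0.10 + 0.00 + 0.40 + 0.78)
  = 61.0780 / 1.2800 = 47.717

47.717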